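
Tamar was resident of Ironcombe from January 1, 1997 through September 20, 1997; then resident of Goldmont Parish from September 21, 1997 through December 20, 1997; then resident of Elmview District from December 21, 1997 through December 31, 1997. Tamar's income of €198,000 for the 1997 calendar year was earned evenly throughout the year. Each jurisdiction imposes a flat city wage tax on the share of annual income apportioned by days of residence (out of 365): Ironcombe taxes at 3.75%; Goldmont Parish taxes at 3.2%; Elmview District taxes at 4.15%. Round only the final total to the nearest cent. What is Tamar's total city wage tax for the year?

Ironcombe, January 1 – September 20, 1997: 263 days → €198,000 × 3.75% × 263/365 = €5,350.0685
Goldmont Parish, September 21 – December 20, 1997: 91 days → €198,000 × 3.2% × 91/365 = €1,579.6603
Elmview District, December 21 – December 31, 1997: 11 days → €198,000 × 4.15% × 11/365 = €247.6356
Total = €7,177.3644

€7,177.36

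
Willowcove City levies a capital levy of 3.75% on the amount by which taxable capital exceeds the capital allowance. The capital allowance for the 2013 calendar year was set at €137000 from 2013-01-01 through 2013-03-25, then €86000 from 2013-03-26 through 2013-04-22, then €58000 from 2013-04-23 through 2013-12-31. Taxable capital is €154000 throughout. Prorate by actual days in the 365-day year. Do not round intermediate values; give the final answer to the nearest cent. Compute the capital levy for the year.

€2837.67

2013-01-01 to 2013-03-25: 84 days, exemption €137000 → (€154000 − €137000) × 3.75% × 84/365 = €146.7123
2013-03-26 to 2013-04-22: 28 days, exemption €86000 → (€154000 − €86000) × 3.75% × 28/365 = €195.6164
2013-04-23 to 2013-12-31: 253 days, exemption €58000 → (€154000 − €58000) × 3.75% × 253/365 = €2495.3425
Total = €2837.6712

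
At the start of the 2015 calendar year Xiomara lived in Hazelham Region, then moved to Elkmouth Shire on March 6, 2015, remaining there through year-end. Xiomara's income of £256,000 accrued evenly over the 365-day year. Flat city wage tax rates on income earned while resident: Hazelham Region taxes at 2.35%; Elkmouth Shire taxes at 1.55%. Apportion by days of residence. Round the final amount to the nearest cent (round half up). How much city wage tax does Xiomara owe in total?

Hazelham Region, January 1 – March 5, 2015: 64 days → £256,000 × 2.35% × 64/365 = £1,054.8603
Elkmouth Shire, March 6 – December 31, 2015: 301 days → £256,000 × 1.55% × 301/365 = £3,272.2411
Total = £4,327.1014

£4,327.10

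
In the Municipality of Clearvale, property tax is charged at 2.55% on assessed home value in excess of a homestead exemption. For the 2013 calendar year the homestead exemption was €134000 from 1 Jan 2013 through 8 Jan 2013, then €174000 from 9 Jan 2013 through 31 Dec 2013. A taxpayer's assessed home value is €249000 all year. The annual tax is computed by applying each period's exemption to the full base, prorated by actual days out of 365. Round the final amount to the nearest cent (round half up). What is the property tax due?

€1934.86

1 Jan – 8 Jan 2013: 8 days, exemption €134000 → (€249000 − €134000) × 2.55% × 8/365 = €64.2740
9 Jan – 31 Dec 2013: 357 days, exemption €174000 → (€249000 − €174000) × 2.55% × 357/365 = €1870.5822
Total = €1934.8562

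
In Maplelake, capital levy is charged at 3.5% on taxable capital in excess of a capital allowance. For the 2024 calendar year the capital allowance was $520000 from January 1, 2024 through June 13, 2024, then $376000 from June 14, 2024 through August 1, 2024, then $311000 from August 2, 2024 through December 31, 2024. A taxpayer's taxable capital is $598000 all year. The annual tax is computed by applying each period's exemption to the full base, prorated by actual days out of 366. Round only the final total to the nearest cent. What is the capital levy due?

$6442.68

January 1 – June 13, 2024: 165 days, exemption $520000 → ($598000 − $520000) × 3.5% × 165/366 = $1230.7377
June 14 – August 1, 2024: 49 days, exemption $376000 → ($598000 − $376000) × 3.5% × 49/366 = $1040.2459
August 2 – December 31, 2024: 152 days, exemption $311000 → ($598000 − $311000) × 3.5% × 152/366 = $4171.6940
Total = $6442.6776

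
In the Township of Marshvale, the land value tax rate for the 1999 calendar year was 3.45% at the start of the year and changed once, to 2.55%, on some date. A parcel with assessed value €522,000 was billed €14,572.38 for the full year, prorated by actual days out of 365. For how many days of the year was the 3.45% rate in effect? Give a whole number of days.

98 days

Let d = days at the first rate; then 365 − d days at the second rate.
€522,000 × [3.45%·d + 2.55%·(365−d)] / 365 = €14,572.38
Solving gives d = 98, so the new rate took effect on 9 April 1999.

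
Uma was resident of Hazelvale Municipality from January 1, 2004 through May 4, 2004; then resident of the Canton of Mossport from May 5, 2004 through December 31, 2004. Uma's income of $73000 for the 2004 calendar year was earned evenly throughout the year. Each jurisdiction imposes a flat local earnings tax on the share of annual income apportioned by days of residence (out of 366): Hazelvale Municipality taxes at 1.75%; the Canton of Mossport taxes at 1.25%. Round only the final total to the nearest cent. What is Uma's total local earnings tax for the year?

Hazelvale Municipality, January 1 – May 4, 2004: 125 days → $73000 × 1.75% × 125/366 = $436.3046
The Canton of Mossport, May 5 – December 31, 2004: 241 days → $73000 × 1.25% × 241/366 = $600.8538
Total = $1037.1585

$1037.16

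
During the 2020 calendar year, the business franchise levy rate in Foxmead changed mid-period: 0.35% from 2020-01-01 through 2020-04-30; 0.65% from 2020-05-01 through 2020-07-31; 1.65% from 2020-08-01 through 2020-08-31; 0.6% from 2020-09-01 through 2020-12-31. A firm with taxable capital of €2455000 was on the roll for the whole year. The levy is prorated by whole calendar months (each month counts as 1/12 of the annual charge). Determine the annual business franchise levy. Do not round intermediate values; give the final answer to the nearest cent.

2020-01-01 to 2020-04-30: 4 months at 0.35% → €2455000 × 0.35% × 4/12 = €2864.1667
2020-05-01 to 2020-07-31: 3 months at 0.65% → €2455000 × 0.65% × 3/12 = €3989.3750
2020-08-01 to 2020-08-31: 1 month at 1.65% → €2455000 × 1.65% × 1/12 = €3375.6250
2020-09-01 to 2020-12-31: 4 months at 0.6% → €2455000 × 0.6% × 4/12 = €4910.0000
Total = €15139.1667

€15139.17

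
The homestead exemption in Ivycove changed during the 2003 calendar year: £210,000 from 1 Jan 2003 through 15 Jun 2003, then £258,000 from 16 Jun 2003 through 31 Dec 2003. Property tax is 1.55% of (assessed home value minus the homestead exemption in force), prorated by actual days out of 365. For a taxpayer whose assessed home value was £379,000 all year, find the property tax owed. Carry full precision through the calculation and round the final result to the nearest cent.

1 Jan – 15 Jun 2003: 166 days, exemption £210,000 → (£379,000 − £210,000) × 1.55% × 166/365 = £1,191.3342
16 Jun – 31 Dec 2003: 199 days, exemption £258,000 → (£379,000 − £258,000) × 1.55% × 199/365 = £1,022.5329
Total = £2,213.8671

£2,213.87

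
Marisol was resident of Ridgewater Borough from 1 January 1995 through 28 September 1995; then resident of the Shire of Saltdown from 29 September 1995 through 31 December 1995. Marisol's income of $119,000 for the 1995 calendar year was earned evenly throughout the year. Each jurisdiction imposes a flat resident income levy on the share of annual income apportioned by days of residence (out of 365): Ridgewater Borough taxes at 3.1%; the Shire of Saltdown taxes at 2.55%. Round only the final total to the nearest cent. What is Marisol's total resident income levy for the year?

$3,520.44

Ridgewater Borough, 1 January – 28 September 1995: 271 days → $119,000 × 3.1% × 271/365 = $2,738.9562
The Shire of Saltdown, 29 September – 31 December 1995: 94 days → $119,000 × 2.55% × 94/365 = $781.4877
Total = $3,520.4438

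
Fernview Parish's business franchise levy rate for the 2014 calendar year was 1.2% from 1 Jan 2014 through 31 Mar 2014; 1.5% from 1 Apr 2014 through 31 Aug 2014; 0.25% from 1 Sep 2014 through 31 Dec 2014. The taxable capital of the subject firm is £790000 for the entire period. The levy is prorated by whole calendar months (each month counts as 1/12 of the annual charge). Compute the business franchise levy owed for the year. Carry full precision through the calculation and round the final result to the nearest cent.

£7965.83

1 Jan – 31 Mar 2014: 3 months at 1.2% → £790000 × 1.2% × 3/12 = £2370.0000
1 Apr – 31 Aug 2014: 5 months at 1.5% → £790000 × 1.5% × 5/12 = £4937.5000
1 Sep – 31 Dec 2014: 4 months at 0.25% → £790000 × 0.25% × 4/12 = £658.3333
Total = £7965.8333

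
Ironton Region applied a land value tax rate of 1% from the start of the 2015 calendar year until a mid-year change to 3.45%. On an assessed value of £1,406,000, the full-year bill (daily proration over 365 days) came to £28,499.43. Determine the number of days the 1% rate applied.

212 days

Let d = days at the first rate; then 365 − d days at the second rate.
£1,406,000 × [1%·d + 3.45%·(365−d)] / 365 = £28,499.43
Solving gives d = 212, so the new rate took effect on August 1, 2015.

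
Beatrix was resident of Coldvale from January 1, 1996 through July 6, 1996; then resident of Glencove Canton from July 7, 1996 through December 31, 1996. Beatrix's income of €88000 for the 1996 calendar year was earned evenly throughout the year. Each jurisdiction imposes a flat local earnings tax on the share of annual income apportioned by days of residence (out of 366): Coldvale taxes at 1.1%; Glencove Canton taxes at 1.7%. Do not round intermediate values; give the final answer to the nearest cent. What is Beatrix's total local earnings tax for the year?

Coldvale, January 1 – July 6, 1996: 188 days → €88000 × 1.1% × 188/366 = €497.2240
Glencove Canton, July 7 – December 31, 1996: 178 days → €88000 × 1.7% × 178/366 = €727.5628
Total = €1224.7869

€1224.79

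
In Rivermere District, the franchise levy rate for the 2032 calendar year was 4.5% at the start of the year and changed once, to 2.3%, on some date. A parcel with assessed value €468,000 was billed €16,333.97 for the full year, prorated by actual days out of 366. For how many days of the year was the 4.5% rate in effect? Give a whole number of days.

198 days

Let d = days at the first rate; then 366 − d days at the second rate.
€468,000 × [4.5%·d + 2.3%·(366−d)] / 366 = €16,333.97
Solving gives d = 198, so the new rate took effect on 17 July 2032.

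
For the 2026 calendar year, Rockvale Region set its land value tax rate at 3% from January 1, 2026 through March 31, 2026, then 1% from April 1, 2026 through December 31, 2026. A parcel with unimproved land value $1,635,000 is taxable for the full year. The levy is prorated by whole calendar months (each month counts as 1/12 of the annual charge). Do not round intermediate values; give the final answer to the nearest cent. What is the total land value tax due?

January 1 – March 31, 2026: 3 months at 3% → $1,635,000 × 3% × 3/12 = $12,262.5000
April 1 – December 31, 2026: 9 months at 1% → $1,635,000 × 1% × 9/12 = $12,262.5000
Total = $24,525.0000

$24,525.00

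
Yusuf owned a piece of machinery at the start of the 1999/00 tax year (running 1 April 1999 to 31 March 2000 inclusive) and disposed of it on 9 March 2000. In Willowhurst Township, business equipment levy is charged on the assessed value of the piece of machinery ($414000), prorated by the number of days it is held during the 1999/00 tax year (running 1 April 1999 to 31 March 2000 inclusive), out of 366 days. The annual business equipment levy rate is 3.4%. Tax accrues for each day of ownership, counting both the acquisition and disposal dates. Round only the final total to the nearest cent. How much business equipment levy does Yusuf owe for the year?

Days held (1 April 1999 – 9 March 2000): 344 out of 366
Tax = $414000 × 3.4% × 344/366 = $13229.9016

$13229.90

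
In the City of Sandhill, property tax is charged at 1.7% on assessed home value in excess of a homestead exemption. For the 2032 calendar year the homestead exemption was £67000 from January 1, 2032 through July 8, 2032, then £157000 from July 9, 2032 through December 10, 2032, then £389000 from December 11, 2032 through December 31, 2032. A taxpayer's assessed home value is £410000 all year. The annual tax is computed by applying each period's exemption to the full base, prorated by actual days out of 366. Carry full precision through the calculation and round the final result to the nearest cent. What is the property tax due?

January 1 – July 8, 2032: 190 days, exemption £67000 → (£410000 − £67000) × 1.7% × 190/366 = £3027.0219
July 9 – December 10, 2032: 155 days, exemption £157000 → (£410000 − £157000) × 1.7% × 155/366 = £1821.4617
December 11 – December 31, 2032: 21 days, exemption £389000 → (£410000 − £389000) × 1.7% × 21/366 = £20.4836
Total = £4868.9672

£4868.97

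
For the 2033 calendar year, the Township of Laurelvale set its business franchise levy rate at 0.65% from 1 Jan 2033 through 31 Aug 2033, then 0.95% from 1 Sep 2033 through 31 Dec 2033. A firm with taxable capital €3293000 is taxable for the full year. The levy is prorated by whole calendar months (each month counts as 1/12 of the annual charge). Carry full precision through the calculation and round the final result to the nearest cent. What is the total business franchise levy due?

€24697.50

1 Jan – 31 Aug 2033: 8 months at 0.65% → €3293000 × 0.65% × 8/12 = €14269.6667
1 Sep – 31 Dec 2033: 4 months at 0.95% → €3293000 × 0.95% × 4/12 = €10427.8333
Total = €24697.5000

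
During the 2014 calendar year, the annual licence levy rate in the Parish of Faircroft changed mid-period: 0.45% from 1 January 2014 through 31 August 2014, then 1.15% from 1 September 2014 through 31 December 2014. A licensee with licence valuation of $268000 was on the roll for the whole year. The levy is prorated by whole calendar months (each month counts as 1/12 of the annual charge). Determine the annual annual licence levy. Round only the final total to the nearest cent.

$1831.33

1 January – 31 August 2014: 8 months at 0.45% → $268000 × 0.45% × 8/12 = $804.0000
1 September – 31 December 2014: 4 months at 1.15% → $268000 × 1.15% × 4/12 = $1027.3333
Total = $1831.3333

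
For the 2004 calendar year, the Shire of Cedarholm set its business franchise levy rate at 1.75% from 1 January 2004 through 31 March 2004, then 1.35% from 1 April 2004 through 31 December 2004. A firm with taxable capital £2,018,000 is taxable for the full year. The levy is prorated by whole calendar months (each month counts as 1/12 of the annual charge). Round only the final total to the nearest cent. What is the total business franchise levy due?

1 January – 31 March 2004: 3 months at 1.75% → £2,018,000 × 1.75% × 3/12 = £8,828.7500
1 April – 31 December 2004: 9 months at 1.35% → £2,018,000 × 1.35% × 9/12 = £20,432.2500
Total = £29,261.0000

£29,261.00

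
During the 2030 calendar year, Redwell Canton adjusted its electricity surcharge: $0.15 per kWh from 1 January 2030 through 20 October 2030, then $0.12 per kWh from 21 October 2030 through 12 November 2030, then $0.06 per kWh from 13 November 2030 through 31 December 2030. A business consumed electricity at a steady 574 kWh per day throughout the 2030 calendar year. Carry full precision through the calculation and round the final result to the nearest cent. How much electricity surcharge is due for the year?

$28499.10

1 January – 20 October 2030: 293 days × 574 kWh/day = 168,182 kWh at $0.15/kWh → $25227.30
21 October – 12 November 2030: 23 days × 574 kWh/day = 13,202 kWh at $0.12/kWh → $1584.24
13 November – 31 December 2030: 49 days × 574 kWh/day = 28,126 kWh at $0.06/kWh → $1687.56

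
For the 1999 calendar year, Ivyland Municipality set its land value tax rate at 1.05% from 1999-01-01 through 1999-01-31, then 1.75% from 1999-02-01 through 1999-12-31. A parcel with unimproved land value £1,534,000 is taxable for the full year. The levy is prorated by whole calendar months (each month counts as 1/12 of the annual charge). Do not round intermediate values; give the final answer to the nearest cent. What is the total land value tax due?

£25,950.17

1999-01-01 to 1999-01-31: 1 month at 1.05% → £1,534,000 × 1.05% × 1/12 = £1,342.2500
1999-02-01 to 1999-12-31: 11 months at 1.75% → £1,534,000 × 1.75% × 11/12 = £24,607.9167
Total = £25,950.1667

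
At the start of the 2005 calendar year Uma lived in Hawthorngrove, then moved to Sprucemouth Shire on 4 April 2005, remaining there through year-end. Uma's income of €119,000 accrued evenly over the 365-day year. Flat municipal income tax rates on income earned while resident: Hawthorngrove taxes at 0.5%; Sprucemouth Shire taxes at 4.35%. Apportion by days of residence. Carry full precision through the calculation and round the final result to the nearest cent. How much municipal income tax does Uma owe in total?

€4,009.16

Hawthorngrove, 1 January – 3 April 2005: 93 days → €119,000 × 0.5% × 93/365 = €151.6027
Sprucemouth Shire, 4 April – 31 December 2005: 272 days → €119,000 × 4.35% × 272/365 = €3,857.5562
Total = €4,009.1589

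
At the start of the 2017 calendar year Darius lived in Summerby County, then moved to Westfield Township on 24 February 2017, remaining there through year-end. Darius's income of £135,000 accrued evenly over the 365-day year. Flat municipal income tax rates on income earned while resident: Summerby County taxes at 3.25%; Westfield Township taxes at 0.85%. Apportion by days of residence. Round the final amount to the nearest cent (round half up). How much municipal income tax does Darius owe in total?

£1,626.84

Summerby County, 1 January – 23 February 2017: 54 days → £135,000 × 3.25% × 54/365 = £649.1096
Westfield Township, 24 February – 31 December 2017: 311 days → £135,000 × 0.85% × 311/365 = £977.7329
Total = £1,626.8425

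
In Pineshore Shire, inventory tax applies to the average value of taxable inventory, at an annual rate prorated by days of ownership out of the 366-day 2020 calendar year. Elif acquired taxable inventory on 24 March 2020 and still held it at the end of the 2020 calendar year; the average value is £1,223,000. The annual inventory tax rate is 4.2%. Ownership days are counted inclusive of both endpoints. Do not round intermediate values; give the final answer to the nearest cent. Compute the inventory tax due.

£39,717.43

Days held (24 March – 31 December 2020): 283 out of 366
Tax = £1,223,000 × 4.2% × 283/366 = £39,717.4262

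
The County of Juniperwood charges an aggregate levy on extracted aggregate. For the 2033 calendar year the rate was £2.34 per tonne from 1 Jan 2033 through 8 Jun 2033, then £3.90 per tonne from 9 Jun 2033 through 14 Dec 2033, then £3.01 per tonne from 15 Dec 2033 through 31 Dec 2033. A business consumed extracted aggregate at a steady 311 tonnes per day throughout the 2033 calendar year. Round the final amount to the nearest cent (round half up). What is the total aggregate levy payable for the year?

1 Jan – 8 Jun 2033: 159 days × 311 tonnes/day = 49,449 tonnes at £2.34/tonne → £115,710.66
9 Jun – 14 Dec 2033: 189 days × 311 tonnes/day = 58,779 tonnes at £3.90/tonne → £229,238.10
15 Dec – 31 Dec 2033: 17 days × 311 tonnes/day = 5,287 tonnes at £3.01/tonne → £15,913.87

£360,862.63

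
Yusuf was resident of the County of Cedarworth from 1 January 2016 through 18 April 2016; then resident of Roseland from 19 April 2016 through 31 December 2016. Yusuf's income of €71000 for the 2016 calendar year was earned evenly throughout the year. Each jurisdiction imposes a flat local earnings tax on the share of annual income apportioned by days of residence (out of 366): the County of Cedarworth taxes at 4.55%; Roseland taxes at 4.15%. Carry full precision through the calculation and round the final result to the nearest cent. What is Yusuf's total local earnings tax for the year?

The County of Cedarworth, 1 January – 18 April 2016: 109 days → €71000 × 4.55% × 109/366 = €962.0888
Roseland, 19 April – 31 December 2016: 257 days → €71000 × 4.15% × 257/366 = €2068.9904
Total = €3031.0792

€3031.08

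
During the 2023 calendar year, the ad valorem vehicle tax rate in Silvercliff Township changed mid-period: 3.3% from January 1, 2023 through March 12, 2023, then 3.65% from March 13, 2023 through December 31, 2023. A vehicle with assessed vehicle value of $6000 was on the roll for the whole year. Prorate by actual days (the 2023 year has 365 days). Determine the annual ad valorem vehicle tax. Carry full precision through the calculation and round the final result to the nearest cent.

January 1 – March 12, 2023: 71 days at 3.3% → $6000 × 3.3% × 71/365 = $38.5151
March 13 – December 31, 2023: 294 days at 3.65% → $6000 × 3.65% × 294/365 = $176.4000
Total = $214.9151

$214.92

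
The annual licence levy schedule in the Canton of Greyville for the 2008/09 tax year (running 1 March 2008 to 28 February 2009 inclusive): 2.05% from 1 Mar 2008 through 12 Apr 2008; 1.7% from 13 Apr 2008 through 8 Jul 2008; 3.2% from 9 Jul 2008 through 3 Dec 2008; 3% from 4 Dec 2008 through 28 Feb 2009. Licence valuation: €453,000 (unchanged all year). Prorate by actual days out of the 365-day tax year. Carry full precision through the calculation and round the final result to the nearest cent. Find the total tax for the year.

1 Mar – 12 Apr 2008: 43 days at 2.05% → €453,000 × 2.05% × 43/365 = €1,094.0260
13 Apr – 8 Jul 2008: 87 days at 1.7% → €453,000 × 1.7% × 87/365 = €1,835.5808
9 Jul – 3 Dec 2008: 148 days at 3.2% → €453,000 × 3.2% × 148/365 = €5,877.8301
4 Dec 2008 – 28 Feb 2009: 87 days at 3% → €453,000 × 3% × 87/365 = €3,239.2603
Total = €12,046.6973

€12,046.70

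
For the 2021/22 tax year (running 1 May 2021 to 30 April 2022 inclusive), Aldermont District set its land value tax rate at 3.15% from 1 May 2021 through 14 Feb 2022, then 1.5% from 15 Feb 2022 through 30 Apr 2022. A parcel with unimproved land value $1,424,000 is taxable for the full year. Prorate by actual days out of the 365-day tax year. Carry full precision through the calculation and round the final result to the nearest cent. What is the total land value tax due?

$40,028.05

1 May 2021 – 14 Feb 2022: 290 days at 3.15% → $1,424,000 × 3.15% × 290/365 = $35,639.0137
15 Feb – 30 Apr 2022: 75 days at 1.5% → $1,424,000 × 1.5% × 75/365 = $4,389.0411
Total = $40,028.0548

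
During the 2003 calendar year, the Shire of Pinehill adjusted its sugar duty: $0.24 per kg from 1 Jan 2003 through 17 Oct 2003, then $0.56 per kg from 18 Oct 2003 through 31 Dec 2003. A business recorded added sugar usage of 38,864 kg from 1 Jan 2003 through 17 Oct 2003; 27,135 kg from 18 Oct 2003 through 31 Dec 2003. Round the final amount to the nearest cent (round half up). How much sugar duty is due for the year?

1 Jan – 17 Oct 2003: 38,864 kg at $0.24/kg → $9,327.36
18 Oct – 31 Dec 2003: 27,135 kg at $0.56/kg → $15,195.60

$24,522.96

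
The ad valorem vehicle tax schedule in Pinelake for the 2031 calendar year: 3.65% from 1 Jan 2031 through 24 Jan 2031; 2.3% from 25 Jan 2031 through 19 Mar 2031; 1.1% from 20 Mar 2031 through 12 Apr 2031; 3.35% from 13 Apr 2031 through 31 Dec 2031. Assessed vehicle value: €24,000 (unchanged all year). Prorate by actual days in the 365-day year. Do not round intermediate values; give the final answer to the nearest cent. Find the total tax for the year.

€735.95

1 Jan – 24 Jan 2031: 24 days at 3.65% → €24,000 × 3.65% × 24/365 = €57.6000
25 Jan – 19 Mar 2031: 54 days at 2.3% → €24,000 × 2.3% × 54/365 = €81.6658
20 Mar – 12 Apr 2031: 24 days at 1.1% → €24,000 × 1.1% × 24/365 = €17.3589
13 Apr – 31 Dec 2031: 263 days at 3.35% → €24,000 × 3.35% × 263/365 = €579.3205
Total = €735.9452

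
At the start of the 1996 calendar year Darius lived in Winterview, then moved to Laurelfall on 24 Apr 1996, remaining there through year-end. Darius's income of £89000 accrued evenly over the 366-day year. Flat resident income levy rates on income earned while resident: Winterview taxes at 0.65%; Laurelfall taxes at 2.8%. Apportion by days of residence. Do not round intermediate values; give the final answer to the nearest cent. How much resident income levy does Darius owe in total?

Winterview, 1 Jan – 23 Apr 1996: 114 days → £89000 × 0.65% × 114/366 = £180.1885
Laurelfall, 24 Apr – 31 Dec 1996: 252 days → £89000 × 2.8% × 252/366 = £1715.8033
Total = £1895.9918

£1895.99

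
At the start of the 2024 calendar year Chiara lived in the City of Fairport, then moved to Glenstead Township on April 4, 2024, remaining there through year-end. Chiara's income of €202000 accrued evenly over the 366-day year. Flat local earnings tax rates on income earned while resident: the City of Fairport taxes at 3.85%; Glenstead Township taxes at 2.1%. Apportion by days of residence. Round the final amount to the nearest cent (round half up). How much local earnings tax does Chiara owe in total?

The City of Fairport, January 1 – April 3, 2024: 94 days → €202000 × 3.85% × 94/366 = €1997.3716
Glenstead Township, April 4 – December 31, 2024: 272 days → €202000 × 2.1% × 272/366 = €3152.5246
Total = €5149.8962

€5149.90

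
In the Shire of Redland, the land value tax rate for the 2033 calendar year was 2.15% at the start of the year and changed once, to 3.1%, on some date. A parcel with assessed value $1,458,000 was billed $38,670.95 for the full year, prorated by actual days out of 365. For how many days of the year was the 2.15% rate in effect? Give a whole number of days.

Let d = days at the first rate; then 365 − d days at the second rate.
$1,458,000 × [2.15%·d + 3.1%·(365−d)] / 365 = $38,670.95
Solving gives d = 172, so the new rate took effect on June 22, 2033.

172 days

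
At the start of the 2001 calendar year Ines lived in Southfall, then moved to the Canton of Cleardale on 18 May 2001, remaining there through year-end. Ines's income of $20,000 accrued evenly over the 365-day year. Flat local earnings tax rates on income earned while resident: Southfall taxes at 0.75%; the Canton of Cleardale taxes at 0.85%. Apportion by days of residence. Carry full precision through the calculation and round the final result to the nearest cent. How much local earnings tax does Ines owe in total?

Southfall, 1 January – 17 May 2001: 137 days → $20,000 × 0.75% × 137/365 = $56.3014
The Canton of Cleardale, 18 May – 31 December 2001: 228 days → $20,000 × 0.85% × 228/365 = $106.1918
Total = $162.4932

$162.49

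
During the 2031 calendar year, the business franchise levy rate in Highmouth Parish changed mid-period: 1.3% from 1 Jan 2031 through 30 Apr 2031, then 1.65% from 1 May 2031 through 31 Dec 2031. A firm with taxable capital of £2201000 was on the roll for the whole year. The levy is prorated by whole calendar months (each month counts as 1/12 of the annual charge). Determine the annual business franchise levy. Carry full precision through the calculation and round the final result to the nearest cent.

1 Jan – 30 Apr 2031: 4 months at 1.3% → £2201000 × 1.3% × 4/12 = £9537.6667
1 May – 31 Dec 2031: 8 months at 1.65% → £2201000 × 1.65% × 8/12 = £24211.0000
Total = £33748.6667

£33748.67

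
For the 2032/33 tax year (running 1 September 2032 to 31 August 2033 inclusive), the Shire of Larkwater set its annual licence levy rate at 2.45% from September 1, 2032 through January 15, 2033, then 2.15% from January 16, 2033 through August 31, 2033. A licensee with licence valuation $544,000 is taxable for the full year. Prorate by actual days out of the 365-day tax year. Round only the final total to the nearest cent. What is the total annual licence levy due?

$12,308.56

September 1, 2032 – January 15, 2033: 137 days at 2.45% → $544,000 × 2.45% × 137/365 = $5,002.5644
January 16 – August 31, 2033: 228 days at 2.15% → $544,000 × 2.15% × 228/365 = $7,305.9945
Total = $12,308.5589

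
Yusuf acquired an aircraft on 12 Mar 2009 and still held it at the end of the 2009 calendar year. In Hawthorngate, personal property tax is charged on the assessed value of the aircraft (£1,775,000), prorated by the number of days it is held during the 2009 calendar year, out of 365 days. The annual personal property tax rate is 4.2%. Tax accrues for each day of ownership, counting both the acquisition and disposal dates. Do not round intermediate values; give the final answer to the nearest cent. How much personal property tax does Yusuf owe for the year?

£60,252.74

Days held (12 Mar – 31 Dec 2009): 295 out of 365
Tax = £1,775,000 × 4.2% × 295/365 = £60,252.7397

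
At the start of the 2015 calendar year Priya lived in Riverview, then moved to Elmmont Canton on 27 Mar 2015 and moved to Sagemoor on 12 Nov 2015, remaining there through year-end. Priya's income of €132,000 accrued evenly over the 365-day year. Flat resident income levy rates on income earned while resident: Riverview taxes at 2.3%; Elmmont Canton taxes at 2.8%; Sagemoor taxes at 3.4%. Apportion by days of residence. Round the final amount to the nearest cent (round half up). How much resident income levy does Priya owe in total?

Riverview, 1 Jan – 26 Mar 2015: 85 days → €132,000 × 2.3% × 85/365 = €707.0137
Elmmont Canton, 27 Mar – 11 Nov 2015: 230 days → €132,000 × 2.8% × 230/365 = €2,328.9863
Sagemoor, 12 Nov – 31 Dec 2015: 50 days → €132,000 × 3.4% × 50/365 = €614.7945
Total = €3,650.7945

€3,650.79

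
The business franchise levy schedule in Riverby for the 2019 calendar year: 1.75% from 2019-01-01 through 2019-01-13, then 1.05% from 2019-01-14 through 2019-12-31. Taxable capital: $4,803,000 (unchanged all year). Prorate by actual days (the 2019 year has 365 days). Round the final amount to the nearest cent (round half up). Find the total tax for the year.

2019-01-01 to 2019-01-13: 13 days at 1.75% → $4,803,000 × 1.75% × 13/365 = $2,993.6507
2019-01-14 to 2019-12-31: 352 days at 1.05% → $4,803,000 × 1.05% × 352/365 = $48,635.3096
Total = $51,628.9603

$51,628.96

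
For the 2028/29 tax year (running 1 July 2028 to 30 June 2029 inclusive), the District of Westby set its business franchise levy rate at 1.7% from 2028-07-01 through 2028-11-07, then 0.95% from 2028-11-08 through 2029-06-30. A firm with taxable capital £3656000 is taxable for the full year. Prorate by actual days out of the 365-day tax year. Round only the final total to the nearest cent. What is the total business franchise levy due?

£44498.03

2028-07-01 to 2028-11-07: 130 days at 1.7% → £3656000 × 1.7% × 130/365 = £22136.3288
2028-11-08 to 2029-06-30: 235 days at 0.95% → £3656000 × 0.95% × 235/365 = £22361.6986
Total = £44498.0274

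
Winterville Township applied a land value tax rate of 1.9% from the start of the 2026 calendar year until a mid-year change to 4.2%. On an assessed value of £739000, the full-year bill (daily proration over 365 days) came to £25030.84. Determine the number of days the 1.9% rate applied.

129 days

Let d = days at the first rate; then 365 − d days at the second rate.
£739000 × [1.9%·d + 4.2%·(365−d)] / 365 = £25030.84
Solving gives d = 129, so the new rate took effect on May 10, 2026.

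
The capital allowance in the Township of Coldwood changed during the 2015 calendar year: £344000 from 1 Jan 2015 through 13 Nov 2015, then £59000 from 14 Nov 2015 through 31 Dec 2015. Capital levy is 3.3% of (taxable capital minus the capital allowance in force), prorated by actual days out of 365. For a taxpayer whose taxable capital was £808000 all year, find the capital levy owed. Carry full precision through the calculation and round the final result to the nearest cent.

1 Jan – 13 Nov 2015: 317 days, exemption £344000 → (£808000 − £344000) × 3.3% × 317/365 = £13298.3671
14 Nov – 31 Dec 2015: 48 days, exemption £59000 → (£808000 − £59000) × 3.3% × 48/365 = £3250.4548
Total = £16548.8219

£16548.82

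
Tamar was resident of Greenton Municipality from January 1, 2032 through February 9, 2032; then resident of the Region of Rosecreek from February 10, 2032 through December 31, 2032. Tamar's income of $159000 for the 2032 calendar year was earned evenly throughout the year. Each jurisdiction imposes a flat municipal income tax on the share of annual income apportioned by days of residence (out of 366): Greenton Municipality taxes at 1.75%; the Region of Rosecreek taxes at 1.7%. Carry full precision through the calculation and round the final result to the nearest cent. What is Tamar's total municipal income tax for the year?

Greenton Municipality, January 1 – February 9, 2032: 40 days → $159000 × 1.75% × 40/366 = $304.0984
The Region of Rosecreek, February 10 – December 31, 2032: 326 days → $159000 × 1.7% × 326/366 = $2407.5902
Total = $2711.6885

$2711.69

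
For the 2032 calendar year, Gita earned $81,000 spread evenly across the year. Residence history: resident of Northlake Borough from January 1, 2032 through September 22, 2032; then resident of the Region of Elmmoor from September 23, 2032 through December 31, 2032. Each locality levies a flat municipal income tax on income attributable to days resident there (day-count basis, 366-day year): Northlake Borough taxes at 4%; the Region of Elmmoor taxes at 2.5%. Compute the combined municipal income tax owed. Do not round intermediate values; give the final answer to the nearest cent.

Northlake Borough, January 1 – September 22, 2032: 266 days → $81,000 × 4% × 266/366 = $2,354.7541
The Region of Elmmoor, September 23 – December 31, 2032: 100 days → $81,000 × 2.5% × 100/366 = $553.2787
Total = $2,908.0328

$2,908.03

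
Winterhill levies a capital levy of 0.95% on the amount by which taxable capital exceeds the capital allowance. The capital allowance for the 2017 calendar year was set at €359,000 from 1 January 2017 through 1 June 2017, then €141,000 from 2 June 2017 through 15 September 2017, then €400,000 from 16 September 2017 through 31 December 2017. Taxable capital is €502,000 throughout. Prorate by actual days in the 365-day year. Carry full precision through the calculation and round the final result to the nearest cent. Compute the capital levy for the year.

1 January – 1 June 2017: 152 days, exemption €359,000 → (€502,000 − €359,000) × 0.95% × 152/365 = €565.7315
2 June – 15 September 2017: 106 days, exemption €141,000 → (€502,000 − €141,000) × 0.95% × 106/365 = €995.9644
16 September – 31 December 2017: 107 days, exemption €400,000 → (€502,000 − €400,000) × 0.95% × 107/365 = €284.0630
Total = €1,845.7589

€1,845.76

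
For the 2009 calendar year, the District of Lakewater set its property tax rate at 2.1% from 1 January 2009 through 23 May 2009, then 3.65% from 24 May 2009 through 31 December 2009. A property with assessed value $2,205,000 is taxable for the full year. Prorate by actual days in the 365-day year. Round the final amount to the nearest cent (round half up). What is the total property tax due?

1 January – 23 May 2009: 143 days at 2.1% → $2,205,000 × 2.1% × 143/365 = $18,141.4110
24 May – 31 December 2009: 222 days at 3.65% → $2,205,000 × 3.65% × 222/365 = $48,951.0000
Total = $67,092.4110

$67,092.41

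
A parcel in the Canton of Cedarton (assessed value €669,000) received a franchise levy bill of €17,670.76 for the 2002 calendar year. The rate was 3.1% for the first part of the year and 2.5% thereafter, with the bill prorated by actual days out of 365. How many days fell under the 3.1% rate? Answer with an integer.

Let d = days at the first rate; then 365 − d days at the second rate.
€669,000 × [3.1%·d + 2.5%·(365−d)] / 365 = €17,670.76
Solving gives d = 86, so the new rate took effect on 28 Mar 2002.

86 days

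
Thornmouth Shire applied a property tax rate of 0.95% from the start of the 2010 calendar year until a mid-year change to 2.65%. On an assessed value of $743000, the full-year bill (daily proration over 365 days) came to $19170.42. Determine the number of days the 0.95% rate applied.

15 days

Let d = days at the first rate; then 365 − d days at the second rate.
$743000 × [0.95%·d + 2.65%·(365−d)] / 365 = $19170.42
Solving gives d = 15, so the new rate took effect on January 16, 2010.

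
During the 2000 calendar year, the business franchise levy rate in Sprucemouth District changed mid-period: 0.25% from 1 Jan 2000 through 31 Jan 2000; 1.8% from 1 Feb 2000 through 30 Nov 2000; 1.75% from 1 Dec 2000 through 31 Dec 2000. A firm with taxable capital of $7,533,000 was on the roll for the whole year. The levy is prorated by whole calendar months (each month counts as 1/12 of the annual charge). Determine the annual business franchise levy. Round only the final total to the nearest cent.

$125,550.00

1 Jan – 31 Jan 2000: 1 month at 0.25% → $7,533,000 × 0.25% × 1/12 = $1,569.3750
1 Feb – 30 Nov 2000: 10 months at 1.8% → $7,533,000 × 1.8% × 10/12 = $112,995.0000
1 Dec – 31 Dec 2000: 1 month at 1.75% → $7,533,000 × 1.75% × 1/12 = $10,985.6250
Total = $125,550.0000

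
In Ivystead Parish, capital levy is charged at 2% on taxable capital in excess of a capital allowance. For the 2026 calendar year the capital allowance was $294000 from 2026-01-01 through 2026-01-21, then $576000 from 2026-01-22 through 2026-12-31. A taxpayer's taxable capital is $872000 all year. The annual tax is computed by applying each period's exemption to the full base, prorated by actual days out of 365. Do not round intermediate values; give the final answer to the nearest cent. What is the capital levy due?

$6244.49

2026-01-01 to 2026-01-21: 21 days, exemption $294000 → ($872000 − $294000) × 2% × 21/365 = $665.0959
2026-01-22 to 2026-12-31: 344 days, exemption $576000 → ($872000 − $576000) × 2% × 344/365 = $5579.3973
Total = $6244.4932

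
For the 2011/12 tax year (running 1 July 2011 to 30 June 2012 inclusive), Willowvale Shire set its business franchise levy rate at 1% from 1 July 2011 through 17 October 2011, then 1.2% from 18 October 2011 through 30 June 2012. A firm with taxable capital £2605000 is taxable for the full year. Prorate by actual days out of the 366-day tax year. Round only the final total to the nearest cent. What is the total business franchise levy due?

£29708.39

1 July – 17 October 2011: 109 days at 1% → £2605000 × 1% × 109/366 = £7758.0601
18 October 2011 – 30 June 2012: 257 days at 1.2% → £2605000 × 1.2% × 257/366 = £21950.3279
Total = £29708.3880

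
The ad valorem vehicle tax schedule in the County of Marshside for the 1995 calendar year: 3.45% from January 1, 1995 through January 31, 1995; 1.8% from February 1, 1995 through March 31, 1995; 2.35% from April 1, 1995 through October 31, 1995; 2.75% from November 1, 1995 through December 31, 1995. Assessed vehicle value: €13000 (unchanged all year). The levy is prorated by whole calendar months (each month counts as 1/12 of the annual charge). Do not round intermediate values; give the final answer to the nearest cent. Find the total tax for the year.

€314.17

January 1 – January 31, 1995: 1 month at 3.45% → €13000 × 3.45% × 1/12 = €37.3750
February 1 – March 31, 1995: 2 months at 1.8% → €13000 × 1.8% × 2/12 = €39.0000
April 1 – October 31, 1995: 7 months at 2.35% → €13000 × 2.35% × 7/12 = €178.2083
November 1 – December 31, 1995: 2 months at 2.75% → €13000 × 2.75% × 2/12 = €59.5833
Total = €314.1667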